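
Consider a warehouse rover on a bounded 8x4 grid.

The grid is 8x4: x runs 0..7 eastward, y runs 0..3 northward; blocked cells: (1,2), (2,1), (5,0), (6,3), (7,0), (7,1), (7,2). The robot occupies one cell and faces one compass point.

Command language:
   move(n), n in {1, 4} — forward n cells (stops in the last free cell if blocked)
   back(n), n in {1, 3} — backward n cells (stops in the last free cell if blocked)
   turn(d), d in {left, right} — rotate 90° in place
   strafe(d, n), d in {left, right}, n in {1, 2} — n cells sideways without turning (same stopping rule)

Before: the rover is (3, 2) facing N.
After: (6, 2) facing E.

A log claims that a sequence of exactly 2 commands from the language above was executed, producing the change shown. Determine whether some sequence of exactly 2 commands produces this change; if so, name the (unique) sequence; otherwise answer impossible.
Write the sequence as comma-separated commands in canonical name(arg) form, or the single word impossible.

turn(right), move(4)

key: move(4) is stopped early by the blocked cell at (7,2)
from: (3, 2) facing N
1. turn(right) → (3, 2) facing E
2. move(4) → (6, 2) facing E
all 100 alternatives checked — unique.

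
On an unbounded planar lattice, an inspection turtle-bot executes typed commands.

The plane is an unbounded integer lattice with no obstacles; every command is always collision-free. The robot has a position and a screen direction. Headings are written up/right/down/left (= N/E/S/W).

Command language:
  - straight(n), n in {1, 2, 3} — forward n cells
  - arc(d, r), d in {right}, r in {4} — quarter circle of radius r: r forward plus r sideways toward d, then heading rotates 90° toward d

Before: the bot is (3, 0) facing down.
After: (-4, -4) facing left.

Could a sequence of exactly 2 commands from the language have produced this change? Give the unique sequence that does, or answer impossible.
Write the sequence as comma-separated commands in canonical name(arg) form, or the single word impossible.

arc(right, 4), straight(3)

key: order matters: swapping arc(right, 4) and straight(3) lands elsewhere
initial: (3, 0) facing down
step 1 (arc(right, 4)): (-1, -4) facing left
step 2 (straight(3)): (-4, -4) facing left
no other 2-command option fits: unique.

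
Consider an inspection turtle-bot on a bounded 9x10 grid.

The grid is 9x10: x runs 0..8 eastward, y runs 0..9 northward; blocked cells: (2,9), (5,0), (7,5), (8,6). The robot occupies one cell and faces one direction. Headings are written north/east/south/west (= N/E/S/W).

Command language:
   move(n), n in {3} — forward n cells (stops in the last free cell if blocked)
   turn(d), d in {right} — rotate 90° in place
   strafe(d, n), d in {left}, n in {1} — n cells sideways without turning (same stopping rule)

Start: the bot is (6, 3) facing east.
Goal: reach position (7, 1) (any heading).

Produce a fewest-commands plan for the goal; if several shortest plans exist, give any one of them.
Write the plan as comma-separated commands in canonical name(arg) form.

strafe(left, 1), turn(right), move(3), strafe(left, 1)

begin: (6, 3) facing east
1. strafe(left, 1) → (6, 4) facing east
2. turn(right) → (6, 4) facing south
3. move(3) → (6, 1) facing south
4. strafe(left, 1) → (7, 1) facing south
no 3-step plan works, so 4 is optimal.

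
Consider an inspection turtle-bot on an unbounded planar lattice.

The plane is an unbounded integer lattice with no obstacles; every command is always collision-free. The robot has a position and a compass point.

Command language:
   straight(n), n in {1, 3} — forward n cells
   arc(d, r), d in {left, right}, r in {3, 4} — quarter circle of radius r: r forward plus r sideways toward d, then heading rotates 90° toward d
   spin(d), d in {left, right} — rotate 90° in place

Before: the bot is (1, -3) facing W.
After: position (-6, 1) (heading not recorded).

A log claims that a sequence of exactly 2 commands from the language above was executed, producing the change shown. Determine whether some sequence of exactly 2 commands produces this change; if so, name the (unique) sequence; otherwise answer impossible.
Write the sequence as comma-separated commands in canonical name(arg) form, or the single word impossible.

key: order matters: swapping straight(3) and arc(right, 4) lands elsewhere
begin: (1, -3) facing W
step 1 (straight(3)): (-2, -3) facing W
step 2 (arc(right, 4)): (-6, 1) facing N
no other 2-command option fits: unique.

straight(3), arc(right, 4)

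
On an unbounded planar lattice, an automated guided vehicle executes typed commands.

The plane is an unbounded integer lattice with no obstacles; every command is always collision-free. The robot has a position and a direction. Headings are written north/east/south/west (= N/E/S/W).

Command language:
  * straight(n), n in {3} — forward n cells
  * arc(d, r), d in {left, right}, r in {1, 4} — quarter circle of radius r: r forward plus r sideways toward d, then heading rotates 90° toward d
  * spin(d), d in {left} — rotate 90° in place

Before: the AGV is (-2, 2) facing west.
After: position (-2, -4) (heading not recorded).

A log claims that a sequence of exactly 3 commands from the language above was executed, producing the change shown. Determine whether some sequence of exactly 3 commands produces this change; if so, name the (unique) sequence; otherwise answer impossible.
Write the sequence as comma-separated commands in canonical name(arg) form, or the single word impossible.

spin(left), straight(3), straight(3)

key: running straight(3) before spin(left) would end elsewhere — order is forced
initial: (-2, 2) facing west
1. spin(left) → (-2, 2) facing south
2. straight(3) → (-2, -1) facing south
3. straight(3) → (-2, -4) facing south
no other 3-command option fits: unique.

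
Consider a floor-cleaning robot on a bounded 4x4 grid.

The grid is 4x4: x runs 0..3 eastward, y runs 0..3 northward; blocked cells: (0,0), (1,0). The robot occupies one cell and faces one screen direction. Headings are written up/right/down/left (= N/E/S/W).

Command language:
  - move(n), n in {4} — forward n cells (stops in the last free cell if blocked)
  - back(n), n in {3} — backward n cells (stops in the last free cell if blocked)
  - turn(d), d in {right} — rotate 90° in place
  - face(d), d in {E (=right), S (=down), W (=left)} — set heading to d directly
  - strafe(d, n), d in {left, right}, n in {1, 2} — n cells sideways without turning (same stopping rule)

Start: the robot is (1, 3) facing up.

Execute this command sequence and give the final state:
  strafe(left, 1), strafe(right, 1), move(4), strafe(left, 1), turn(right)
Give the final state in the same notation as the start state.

begin: (1, 3) facing up
[1] after strafe(left, 1): (0, 3) facing up
[2] after strafe(right, 1): (1, 3) facing up
[3] after move(4): (1, 3) facing up
[4] after strafe(left, 1): (0, 3) facing up
[5] after turn(right): (0, 3) facing right

(0, 3) facing right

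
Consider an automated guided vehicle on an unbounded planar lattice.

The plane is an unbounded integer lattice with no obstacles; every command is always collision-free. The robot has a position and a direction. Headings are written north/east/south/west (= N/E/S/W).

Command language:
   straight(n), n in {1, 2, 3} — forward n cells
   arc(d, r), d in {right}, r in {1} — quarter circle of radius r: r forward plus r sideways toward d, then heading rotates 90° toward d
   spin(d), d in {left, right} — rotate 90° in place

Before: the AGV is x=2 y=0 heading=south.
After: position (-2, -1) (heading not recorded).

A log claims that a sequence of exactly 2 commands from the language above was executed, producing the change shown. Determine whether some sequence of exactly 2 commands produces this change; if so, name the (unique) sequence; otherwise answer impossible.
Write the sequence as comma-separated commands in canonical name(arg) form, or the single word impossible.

arc(right, 1), straight(3)

key: order matters: swapping arc(right, 1) and straight(3) lands elsewhere
start: x=2 y=0 heading=south
step 1 (arc(right, 1)): x=1 y=-1 heading=west
step 2 (straight(3)): x=-2 y=-1 heading=west
uniquely the one of 36 2-step routes that fits.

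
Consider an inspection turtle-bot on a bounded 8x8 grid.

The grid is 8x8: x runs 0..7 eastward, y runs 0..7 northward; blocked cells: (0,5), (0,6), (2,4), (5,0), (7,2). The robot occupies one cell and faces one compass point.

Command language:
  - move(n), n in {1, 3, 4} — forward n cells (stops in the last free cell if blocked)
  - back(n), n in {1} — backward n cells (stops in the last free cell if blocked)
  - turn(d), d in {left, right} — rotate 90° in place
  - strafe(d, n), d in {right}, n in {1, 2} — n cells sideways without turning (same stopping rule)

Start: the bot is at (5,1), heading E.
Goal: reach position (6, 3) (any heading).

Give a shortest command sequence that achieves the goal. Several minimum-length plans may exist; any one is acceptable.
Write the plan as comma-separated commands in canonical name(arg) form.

start: at (5,1), heading E
[1] after turn(left): at (5,1), heading N
[2] after turn(left): at (5,1), heading W
[3] after strafe(right, 2): at (5,3), heading W
[4] after back(1): at (6,3), heading W
shorter routes all fall short; 4 is best.

turn(left), turn(left), strafe(right, 2), back(1)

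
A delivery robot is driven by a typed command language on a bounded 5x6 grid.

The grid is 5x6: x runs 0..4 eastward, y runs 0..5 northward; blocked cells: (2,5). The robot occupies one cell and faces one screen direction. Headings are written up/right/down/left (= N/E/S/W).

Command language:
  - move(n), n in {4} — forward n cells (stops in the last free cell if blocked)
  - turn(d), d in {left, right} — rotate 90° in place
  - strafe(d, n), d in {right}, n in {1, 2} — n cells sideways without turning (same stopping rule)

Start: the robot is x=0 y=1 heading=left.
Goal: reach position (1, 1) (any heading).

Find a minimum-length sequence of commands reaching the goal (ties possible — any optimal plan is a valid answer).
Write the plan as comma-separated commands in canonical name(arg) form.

initial: x=0 y=1 heading=left
t=1 turn(right) ⇒ x=0 y=1 heading=up
t=2 strafe(right, 1) ⇒ x=1 y=1 heading=up
no 1-step plan works, so 2 is optimal.

turn(right), strafe(right, 1)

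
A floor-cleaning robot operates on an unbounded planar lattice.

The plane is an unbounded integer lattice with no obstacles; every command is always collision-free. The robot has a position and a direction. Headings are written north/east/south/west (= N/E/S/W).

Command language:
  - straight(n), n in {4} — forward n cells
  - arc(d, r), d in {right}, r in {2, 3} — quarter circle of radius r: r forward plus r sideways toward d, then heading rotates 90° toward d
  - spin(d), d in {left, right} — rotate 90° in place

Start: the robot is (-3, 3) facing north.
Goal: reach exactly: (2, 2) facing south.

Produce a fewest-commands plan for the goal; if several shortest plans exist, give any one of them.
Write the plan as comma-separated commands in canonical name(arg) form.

arc(right, 2), arc(right, 3)

start: (-3, 3) facing north
[1] after arc(right, 2): (-1, 5) facing east
[2] after arc(right, 3): (2, 2) facing south
shorter routes all fall short; 2 is best.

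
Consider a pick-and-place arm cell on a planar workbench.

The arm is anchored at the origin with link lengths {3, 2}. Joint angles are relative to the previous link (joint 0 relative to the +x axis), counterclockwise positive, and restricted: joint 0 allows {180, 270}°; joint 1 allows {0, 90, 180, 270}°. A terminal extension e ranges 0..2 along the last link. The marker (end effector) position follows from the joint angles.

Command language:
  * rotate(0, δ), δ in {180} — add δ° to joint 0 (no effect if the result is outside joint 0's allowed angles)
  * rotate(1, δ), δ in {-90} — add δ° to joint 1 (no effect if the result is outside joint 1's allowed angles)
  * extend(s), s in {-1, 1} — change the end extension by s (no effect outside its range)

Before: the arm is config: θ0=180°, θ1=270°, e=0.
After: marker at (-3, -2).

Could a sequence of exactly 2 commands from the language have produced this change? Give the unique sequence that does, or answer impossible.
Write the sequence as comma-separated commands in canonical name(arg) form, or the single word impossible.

t0: config: θ0=180°, θ1=270°, e=0
1. rotate(1, -90) → config: θ0=180°, θ1=180°, e=0
2. rotate(1, -90) → config: θ0=180°, θ1=90°, e=0
all 16 alternatives checked — unique.

rotate(1, -90), rotate(1, -90)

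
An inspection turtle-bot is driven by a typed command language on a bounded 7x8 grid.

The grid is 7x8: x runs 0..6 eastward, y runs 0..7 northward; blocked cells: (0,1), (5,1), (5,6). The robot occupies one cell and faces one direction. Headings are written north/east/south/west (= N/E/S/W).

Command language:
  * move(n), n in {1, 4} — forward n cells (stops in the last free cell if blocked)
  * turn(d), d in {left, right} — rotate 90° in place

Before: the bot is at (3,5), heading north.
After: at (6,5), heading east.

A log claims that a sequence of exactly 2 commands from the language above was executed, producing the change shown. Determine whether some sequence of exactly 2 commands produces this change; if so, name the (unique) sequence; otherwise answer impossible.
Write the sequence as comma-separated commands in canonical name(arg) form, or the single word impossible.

turn(right), move(4)

key: running move(4) before turn(right) would end elsewhere — order is forced
t0: at (3,5), heading north
step 1 (turn(right)): at (3,5), heading east
step 2 (move(4)): at (6,5), heading east
uniquely the one of 16 2-step routes that fits.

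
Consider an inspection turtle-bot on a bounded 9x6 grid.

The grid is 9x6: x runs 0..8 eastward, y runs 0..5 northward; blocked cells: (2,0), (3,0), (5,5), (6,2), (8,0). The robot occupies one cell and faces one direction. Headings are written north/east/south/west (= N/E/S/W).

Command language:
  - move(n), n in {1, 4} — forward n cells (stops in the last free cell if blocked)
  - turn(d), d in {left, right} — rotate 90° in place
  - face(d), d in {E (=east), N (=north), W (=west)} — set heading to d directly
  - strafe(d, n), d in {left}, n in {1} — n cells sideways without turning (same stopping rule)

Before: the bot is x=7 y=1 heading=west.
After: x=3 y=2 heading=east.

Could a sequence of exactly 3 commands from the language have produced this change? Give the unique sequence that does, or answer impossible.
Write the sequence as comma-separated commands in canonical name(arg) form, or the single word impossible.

move(4), face(E), strafe(left, 1)

key: position moved to (3,2) AND the heading swung to E — translation plus rotation needed
from: x=7 y=1 heading=west
[1] after move(4): x=3 y=1 heading=west
[2] after face(E): x=3 y=1 heading=east
[3] after strafe(left, 1): x=3 y=2 heading=east
no rival 3-sequence matches.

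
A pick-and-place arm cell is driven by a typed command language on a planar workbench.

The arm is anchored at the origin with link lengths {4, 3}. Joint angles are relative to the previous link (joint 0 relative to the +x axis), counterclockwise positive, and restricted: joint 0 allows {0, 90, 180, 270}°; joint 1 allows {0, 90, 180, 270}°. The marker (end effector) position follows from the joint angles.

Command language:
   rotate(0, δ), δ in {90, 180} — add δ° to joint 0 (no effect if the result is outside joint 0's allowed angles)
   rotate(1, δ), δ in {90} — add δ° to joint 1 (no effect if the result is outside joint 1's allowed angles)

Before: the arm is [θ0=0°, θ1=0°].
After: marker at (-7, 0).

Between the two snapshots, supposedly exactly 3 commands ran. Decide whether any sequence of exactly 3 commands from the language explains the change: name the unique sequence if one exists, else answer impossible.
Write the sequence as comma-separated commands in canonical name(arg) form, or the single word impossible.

rotate(0, 180), rotate(0, 180), rotate(0, 180)

from: [θ0=0°, θ1=0°]
1. rotate(0, 180) → [θ0=180°, θ1=0°]
2. rotate(0, 180) → [θ0=0°, θ1=0°]
3. rotate(0, 180) → [θ0=180°, θ1=0°]
no other 3-command option fits: unique.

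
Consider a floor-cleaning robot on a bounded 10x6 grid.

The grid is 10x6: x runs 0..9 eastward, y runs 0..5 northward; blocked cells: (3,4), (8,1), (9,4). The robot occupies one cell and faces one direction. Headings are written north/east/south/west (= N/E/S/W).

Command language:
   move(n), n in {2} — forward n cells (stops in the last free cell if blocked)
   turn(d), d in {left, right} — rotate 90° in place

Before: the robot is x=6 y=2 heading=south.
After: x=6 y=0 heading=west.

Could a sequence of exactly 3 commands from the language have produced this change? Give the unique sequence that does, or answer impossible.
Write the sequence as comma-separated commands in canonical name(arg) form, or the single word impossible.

key: the second move(2) runs into the grid edge before its full distance
initial: x=6 y=2 heading=south
1. move(2) → x=6 y=0 heading=south
2. move(2) → x=6 y=0 heading=south
3. turn(right) → x=6 y=0 heading=west
uniquely the one of 27 3-step routes that fits.

move(2), move(2), turn(right)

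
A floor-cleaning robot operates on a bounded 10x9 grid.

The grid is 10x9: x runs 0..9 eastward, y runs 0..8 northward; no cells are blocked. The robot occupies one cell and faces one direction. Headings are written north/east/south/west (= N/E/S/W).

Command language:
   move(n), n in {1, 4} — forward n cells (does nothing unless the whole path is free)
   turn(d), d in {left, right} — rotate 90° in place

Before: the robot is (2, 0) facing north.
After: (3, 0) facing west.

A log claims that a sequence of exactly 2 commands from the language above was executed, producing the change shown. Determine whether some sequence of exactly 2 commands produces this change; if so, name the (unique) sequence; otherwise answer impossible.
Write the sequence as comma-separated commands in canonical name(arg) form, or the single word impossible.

every 2-command combo misses the target.

impossible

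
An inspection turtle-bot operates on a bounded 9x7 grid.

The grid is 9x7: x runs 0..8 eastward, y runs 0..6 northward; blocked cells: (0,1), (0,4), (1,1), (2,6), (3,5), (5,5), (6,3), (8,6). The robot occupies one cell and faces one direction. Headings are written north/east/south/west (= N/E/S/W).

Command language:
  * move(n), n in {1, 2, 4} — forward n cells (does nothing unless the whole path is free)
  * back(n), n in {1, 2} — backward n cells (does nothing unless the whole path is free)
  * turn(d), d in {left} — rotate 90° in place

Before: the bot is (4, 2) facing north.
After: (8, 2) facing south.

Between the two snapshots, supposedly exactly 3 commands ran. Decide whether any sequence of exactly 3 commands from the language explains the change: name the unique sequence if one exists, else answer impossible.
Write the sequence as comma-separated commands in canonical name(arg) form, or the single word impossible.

impossible

all 216 sequences checked — none match.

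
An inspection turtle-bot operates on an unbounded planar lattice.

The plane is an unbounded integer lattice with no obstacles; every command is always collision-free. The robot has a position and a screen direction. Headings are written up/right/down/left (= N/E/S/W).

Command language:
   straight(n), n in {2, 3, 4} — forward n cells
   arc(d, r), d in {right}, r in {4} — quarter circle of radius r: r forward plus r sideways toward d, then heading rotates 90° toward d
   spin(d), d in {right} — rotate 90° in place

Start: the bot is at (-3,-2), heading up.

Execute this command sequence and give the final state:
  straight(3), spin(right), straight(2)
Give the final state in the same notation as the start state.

t0: at (-3,-2), heading up
[1] after straight(3): at (-3,1), heading up
[2] after spin(right): at (-3,1), heading right
[3] after straight(2): at (-1,1), heading right

at (-1,1), heading right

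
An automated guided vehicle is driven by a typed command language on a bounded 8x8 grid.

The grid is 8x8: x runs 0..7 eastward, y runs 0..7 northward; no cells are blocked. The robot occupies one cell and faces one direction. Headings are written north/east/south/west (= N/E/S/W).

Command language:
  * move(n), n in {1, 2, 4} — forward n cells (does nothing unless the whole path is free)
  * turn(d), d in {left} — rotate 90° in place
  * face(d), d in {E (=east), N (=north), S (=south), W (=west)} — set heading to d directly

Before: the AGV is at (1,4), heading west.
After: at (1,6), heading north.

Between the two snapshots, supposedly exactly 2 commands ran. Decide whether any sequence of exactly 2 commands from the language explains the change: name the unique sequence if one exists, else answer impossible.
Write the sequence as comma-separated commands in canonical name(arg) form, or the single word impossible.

key: order matters: swapping face(N) and move(2) lands elsewhere
from: at (1,4), heading west
[1] after face(N): at (1,4), heading north
[2] after move(2): at (1,6), heading north
no rival 2-sequence matches.

face(N), move(2)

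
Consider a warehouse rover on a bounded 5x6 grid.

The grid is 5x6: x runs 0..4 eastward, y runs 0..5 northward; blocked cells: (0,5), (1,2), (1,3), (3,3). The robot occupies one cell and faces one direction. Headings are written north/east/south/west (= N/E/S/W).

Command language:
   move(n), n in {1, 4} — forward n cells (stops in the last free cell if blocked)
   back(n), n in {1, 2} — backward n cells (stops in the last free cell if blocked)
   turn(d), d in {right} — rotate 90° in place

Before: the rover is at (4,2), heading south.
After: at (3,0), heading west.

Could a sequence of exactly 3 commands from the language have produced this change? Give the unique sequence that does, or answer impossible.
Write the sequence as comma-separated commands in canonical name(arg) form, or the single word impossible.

move(4), turn(right), move(1)

key: cell and facing (now W) both changed — the 3 commands mix motion and turning
initial: at (4,2), heading south
step 1 (move(4)): at (4,0), heading south
step 2 (turn(right)): at (4,0), heading west
step 3 (move(1)): at (3,0), heading west
uniquely the one of 125 3-step routes that fits.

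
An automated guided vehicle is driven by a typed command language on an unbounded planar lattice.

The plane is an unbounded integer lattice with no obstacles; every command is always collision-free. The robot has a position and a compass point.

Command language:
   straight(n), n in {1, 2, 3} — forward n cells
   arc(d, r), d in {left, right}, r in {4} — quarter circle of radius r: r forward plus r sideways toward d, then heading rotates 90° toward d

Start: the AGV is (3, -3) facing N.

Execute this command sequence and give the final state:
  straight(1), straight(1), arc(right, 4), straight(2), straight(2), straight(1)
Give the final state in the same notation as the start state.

t0: (3, -3) facing N
[1] after straight(1): (3, -2) facing N
[2] after straight(1): (3, -1) facing N
[3] after arc(right, 4): (7, 3) facing E
[4] after straight(2): (9, 3) facing E
[5] after straight(2): (11, 3) facing E
[6] after straight(1): (12, 3) facing E

(12, 3) facing E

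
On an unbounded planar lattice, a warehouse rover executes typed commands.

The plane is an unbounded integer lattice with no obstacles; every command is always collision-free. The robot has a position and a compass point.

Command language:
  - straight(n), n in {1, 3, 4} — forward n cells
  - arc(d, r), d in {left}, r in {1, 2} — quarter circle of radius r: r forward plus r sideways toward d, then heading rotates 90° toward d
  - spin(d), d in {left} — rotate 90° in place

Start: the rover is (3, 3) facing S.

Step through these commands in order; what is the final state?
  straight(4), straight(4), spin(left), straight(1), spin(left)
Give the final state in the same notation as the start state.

(4, -5) facing N

t0: (3, 3) facing S
t=1 straight(4) ⇒ (3, -1) facing S
t=2 straight(4) ⇒ (3, -5) facing S
t=3 spin(left) ⇒ (3, -5) facing E
t=4 straight(1) ⇒ (4, -5) facing E
t=5 spin(left) ⇒ (4, -5) facing N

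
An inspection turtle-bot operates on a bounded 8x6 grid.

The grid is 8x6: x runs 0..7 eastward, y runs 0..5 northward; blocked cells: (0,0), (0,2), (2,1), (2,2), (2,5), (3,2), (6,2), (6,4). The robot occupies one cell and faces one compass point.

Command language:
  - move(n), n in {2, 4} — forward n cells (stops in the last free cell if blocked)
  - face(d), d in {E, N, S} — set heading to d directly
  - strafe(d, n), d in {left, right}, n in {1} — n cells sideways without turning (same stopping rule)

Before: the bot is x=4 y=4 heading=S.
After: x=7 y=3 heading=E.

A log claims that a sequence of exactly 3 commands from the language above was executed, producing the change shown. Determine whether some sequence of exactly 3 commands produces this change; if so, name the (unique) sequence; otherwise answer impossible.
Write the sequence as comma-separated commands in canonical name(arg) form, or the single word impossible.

key: cell and facing (now E) both changed — the 3 commands mix motion and turning
start: x=4 y=4 heading=S
t=1 face(E) ⇒ x=4 y=4 heading=E
t=2 strafe(right, 1) ⇒ x=4 y=3 heading=E
t=3 move(4) ⇒ x=7 y=3 heading=E
no other 3-command option fits: unique.

face(E), strafe(right, 1), move(4)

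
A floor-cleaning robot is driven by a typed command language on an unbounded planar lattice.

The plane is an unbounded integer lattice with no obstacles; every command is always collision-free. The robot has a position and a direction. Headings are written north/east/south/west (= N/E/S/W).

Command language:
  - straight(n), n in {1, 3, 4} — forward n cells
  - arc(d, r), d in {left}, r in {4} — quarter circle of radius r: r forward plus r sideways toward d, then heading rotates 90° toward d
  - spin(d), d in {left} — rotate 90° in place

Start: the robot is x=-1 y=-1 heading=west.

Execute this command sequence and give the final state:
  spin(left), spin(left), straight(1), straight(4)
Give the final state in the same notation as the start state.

from: x=-1 y=-1 heading=west
t=1 spin(left) ⇒ x=-1 y=-1 heading=south
t=2 spin(left) ⇒ x=-1 y=-1 heading=east
t=3 straight(1) ⇒ x=0 y=-1 heading=east
t=4 straight(4) ⇒ x=4 y=-1 heading=east

x=4 y=-1 heading=east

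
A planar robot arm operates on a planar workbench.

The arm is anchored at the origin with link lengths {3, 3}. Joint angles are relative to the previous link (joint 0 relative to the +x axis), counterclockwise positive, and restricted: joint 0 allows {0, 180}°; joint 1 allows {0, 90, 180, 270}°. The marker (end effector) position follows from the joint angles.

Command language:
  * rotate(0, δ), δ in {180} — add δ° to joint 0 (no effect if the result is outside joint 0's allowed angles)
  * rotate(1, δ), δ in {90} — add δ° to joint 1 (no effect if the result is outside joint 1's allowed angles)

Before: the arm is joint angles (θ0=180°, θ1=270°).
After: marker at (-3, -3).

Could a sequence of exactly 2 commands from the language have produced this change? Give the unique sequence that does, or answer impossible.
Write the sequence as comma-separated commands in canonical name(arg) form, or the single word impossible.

start: joint angles (θ0=180°, θ1=270°)
step 1 (rotate(1, 90)): joint angles (θ0=180°, θ1=0°)
step 2 (rotate(1, 90)): joint angles (θ0=180°, θ1=90°)
no rival 2-sequence matches.

rotate(1, 90), rotate(1, 90)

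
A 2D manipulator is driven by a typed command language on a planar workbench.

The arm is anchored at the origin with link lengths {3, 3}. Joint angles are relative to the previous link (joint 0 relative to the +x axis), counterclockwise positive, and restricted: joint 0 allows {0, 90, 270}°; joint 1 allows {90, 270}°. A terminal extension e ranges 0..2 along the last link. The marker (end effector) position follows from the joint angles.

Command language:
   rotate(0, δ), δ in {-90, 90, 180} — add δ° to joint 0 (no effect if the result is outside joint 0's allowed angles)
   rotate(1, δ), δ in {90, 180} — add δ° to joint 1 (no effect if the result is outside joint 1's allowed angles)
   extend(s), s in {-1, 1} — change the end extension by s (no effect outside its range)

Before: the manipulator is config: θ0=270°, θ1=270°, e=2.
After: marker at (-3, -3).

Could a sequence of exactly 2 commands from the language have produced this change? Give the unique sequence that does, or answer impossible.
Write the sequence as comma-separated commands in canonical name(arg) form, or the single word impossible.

extend(-1), extend(-1)

start: config: θ0=270°, θ1=270°, e=2
1. extend(-1) → config: θ0=270°, θ1=270°, e=1
2. extend(-1) → config: θ0=270°, θ1=270°, e=0
no rival 2-sequence matches.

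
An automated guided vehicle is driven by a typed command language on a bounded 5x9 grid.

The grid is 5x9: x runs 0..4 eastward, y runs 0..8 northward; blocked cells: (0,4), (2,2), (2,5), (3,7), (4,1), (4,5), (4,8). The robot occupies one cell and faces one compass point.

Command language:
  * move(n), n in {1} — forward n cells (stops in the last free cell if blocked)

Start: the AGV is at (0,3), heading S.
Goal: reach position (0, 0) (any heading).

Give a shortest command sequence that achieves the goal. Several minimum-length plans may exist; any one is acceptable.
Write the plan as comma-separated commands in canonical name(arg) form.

move(1), move(1), move(1)

begin: at (0,3), heading S
step 1 (move(1)): at (0,2), heading S
step 2 (move(1)): at (0,1), heading S
step 3 (move(1)): at (0,0), heading S
nothing shorter than 3 reaches the goal.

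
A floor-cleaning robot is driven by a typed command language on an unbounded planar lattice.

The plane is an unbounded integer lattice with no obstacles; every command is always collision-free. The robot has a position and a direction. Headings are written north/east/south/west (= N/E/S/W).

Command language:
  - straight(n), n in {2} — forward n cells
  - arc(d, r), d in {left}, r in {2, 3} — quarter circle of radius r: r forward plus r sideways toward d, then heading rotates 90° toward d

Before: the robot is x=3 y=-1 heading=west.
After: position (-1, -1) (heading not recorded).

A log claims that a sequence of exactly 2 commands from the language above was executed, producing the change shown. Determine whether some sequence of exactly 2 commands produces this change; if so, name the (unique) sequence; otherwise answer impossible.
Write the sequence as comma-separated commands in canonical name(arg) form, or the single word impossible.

straight(2), straight(2)

t0: x=3 y=-1 heading=west
t=1 straight(2) ⇒ x=1 y=-1 heading=west
t=2 straight(2) ⇒ x=-1 y=-1 heading=west
no other 2-command option fits: unique.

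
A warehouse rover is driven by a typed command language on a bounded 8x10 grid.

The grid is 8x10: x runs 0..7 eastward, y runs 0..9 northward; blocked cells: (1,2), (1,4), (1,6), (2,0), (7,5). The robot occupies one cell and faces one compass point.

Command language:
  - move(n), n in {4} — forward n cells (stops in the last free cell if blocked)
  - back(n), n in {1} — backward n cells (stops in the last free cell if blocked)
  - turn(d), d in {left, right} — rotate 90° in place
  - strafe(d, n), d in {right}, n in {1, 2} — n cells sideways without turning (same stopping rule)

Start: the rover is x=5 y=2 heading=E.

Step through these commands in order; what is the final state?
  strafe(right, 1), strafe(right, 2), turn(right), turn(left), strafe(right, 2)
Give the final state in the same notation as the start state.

x=5 y=0 heading=E

begin: x=5 y=2 heading=E
step 1 (strafe(right, 1)): x=5 y=1 heading=E
step 2 (strafe(right, 2)): x=5 y=0 heading=E
step 3 (turn(right)): x=5 y=0 heading=S
step 4 (turn(left)): x=5 y=0 heading=E
step 5 (strafe(right, 2)): x=5 y=0 heading=E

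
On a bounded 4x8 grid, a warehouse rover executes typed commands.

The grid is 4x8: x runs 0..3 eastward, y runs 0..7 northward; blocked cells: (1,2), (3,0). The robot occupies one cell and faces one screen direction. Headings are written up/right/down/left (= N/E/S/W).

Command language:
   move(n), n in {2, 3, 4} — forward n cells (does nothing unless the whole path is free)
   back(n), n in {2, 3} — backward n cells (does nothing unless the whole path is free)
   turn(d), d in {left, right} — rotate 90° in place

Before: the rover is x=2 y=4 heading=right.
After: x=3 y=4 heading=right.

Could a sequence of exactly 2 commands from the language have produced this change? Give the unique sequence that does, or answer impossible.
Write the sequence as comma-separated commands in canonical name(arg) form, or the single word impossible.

back(2), move(3)

key: still facing E at the end — nothing in the sequence rotates
from: x=2 y=4 heading=right
t=1 back(2) ⇒ x=0 y=4 heading=right
t=2 move(3) ⇒ x=3 y=4 heading=right
all 49 alternatives checked — unique.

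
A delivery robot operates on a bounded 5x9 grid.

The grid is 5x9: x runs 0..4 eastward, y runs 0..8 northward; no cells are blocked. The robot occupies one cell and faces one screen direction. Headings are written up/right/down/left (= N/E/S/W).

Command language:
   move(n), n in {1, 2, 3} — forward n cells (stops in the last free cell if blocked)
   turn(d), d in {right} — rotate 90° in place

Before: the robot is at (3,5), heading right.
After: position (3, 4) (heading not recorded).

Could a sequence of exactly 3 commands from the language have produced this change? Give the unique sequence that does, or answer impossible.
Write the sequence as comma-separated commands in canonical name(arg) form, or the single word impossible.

begin: at (3,5), heading right
[1] after turn(right): at (3,5), heading down
[2] after move(1): at (3,4), heading down
[3] after turn(right): at (3,4), heading left
all 64 alternatives checked — unique.

turn(right), move(1), turn(right)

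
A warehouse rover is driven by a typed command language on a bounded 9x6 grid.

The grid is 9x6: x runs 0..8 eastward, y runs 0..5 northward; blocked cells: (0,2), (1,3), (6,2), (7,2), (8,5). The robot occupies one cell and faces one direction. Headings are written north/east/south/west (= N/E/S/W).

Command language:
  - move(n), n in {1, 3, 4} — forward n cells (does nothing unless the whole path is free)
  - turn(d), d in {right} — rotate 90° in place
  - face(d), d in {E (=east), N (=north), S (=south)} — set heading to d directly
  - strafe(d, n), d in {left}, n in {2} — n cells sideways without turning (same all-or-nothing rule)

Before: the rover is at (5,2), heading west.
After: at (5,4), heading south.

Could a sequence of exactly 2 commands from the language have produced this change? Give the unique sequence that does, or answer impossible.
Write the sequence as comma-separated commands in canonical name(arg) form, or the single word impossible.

every 2-command combo misses the target.

impossible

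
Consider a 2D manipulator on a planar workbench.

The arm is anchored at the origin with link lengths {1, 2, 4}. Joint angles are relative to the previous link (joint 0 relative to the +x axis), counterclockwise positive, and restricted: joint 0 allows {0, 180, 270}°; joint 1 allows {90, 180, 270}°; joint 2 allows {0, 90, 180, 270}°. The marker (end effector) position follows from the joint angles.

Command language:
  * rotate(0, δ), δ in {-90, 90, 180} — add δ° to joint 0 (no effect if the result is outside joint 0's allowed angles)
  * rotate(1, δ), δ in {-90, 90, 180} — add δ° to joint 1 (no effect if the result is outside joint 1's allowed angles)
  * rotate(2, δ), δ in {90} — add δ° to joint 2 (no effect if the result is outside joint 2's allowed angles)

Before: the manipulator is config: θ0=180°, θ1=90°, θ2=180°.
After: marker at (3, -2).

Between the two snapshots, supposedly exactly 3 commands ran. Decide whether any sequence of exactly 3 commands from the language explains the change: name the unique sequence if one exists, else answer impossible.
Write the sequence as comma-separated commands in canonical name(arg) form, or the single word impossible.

rotate(2, 90), rotate(2, 90), rotate(2, 90)

initial: config: θ0=180°, θ1=90°, θ2=180°
step 1 (rotate(2, 90)): config: θ0=180°, θ1=90°, θ2=270°
step 2 (rotate(2, 90)): config: θ0=180°, θ1=90°, θ2=0°
step 3 (rotate(2, 90)): config: θ0=180°, θ1=90°, θ2=90°
uniquely the one of 343 3-step routes that fits.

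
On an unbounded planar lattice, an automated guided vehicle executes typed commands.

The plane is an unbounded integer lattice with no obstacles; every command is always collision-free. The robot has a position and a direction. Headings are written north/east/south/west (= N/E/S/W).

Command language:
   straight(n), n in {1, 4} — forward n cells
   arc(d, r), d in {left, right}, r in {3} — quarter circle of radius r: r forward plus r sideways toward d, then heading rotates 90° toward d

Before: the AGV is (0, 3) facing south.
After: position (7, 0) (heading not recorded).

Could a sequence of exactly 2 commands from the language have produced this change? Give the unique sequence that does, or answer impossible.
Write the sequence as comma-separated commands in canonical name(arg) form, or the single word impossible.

key: running straight(4) before arc(left, 3) would end elsewhere — order is forced
from: (0, 3) facing south
[1] after arc(left, 3): (3, 0) facing east
[2] after straight(4): (7, 0) facing east
no other 2-command option fits: unique.

arc(left, 3), straight(4)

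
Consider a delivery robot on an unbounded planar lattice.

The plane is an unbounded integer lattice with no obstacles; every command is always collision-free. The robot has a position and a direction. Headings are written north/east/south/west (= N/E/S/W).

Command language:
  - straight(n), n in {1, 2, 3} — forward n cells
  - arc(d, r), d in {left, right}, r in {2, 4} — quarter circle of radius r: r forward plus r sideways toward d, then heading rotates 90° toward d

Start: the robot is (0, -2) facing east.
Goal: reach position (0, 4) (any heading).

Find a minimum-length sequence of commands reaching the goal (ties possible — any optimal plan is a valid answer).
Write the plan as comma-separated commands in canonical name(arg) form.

initial: (0, -2) facing east
1. straight(2) → (2, -2) facing east
2. arc(left, 2) → (4, 0) facing north
3. arc(left, 4) → (0, 4) facing west
shorter routes all fall short; 3 is best.

straight(2), arc(left, 2), arc(left, 4)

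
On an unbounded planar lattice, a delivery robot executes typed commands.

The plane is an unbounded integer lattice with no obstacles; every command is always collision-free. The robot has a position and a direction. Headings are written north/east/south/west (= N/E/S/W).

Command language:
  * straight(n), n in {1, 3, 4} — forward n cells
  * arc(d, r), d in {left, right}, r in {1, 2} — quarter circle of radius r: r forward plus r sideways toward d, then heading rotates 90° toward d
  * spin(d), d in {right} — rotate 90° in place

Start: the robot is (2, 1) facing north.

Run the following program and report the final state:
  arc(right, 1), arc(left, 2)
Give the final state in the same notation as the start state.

t0: (2, 1) facing north
t=1 arc(right, 1) ⇒ (3, 2) facing east
t=2 arc(left, 2) ⇒ (5, 4) facing north

(5, 4) facing north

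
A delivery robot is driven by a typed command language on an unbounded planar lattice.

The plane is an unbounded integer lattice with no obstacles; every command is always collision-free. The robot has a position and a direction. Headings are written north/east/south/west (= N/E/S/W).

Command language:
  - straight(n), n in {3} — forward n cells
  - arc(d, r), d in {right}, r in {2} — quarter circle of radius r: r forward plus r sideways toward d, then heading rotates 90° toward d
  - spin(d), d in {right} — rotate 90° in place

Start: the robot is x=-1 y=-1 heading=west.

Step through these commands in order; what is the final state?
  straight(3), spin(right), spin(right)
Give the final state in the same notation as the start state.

initial: x=-1 y=-1 heading=west
1. straight(3) → x=-4 y=-1 heading=west
2. spin(right) → x=-4 y=-1 heading=north
3. spin(right) → x=-4 y=-1 heading=east

x=-4 y=-1 heading=east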